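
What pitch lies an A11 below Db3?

Abb1

The eleventh's letter: D down four letter names plus an octave → A.
Moving 18 semitones down from Db3 (the size of an augmented eleventh) reaches Abb1.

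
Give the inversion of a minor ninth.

First reduce the compound minor ninth to its simple form, a minor second.
Interval numbers invert to sum to nine: 2 + 7 = 9, so a second inverts to a seventh.
The quality also flips — minor becomes major — giving a major seventh.

major 7th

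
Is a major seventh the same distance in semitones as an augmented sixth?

A major seventh is 11 semitones but an augmented sixth is 10 semitones — different sizes.

No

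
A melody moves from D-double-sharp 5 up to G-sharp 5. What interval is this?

D to G spans four letter names (D-E-F-G) — that makes it a fourth of some quality.
D##5 to G#5 spans 4 semitones — one semitone narrower than the perfect fourth (5) — giving a diminished fourth.

diminished fourth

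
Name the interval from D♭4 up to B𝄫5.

D to B spans six letter names (D-E-F-G-A-B), plus an octave, so the interval is some kind of thirteenth.
A major thirteenth would be 21 semitones, but Db4 to Bbb5 is 20 — one semitone narrower, making it a minor thirteenth.
(Equivalently, a compound minor sixth: a minor sixth plus an octave.)

minor thirteenth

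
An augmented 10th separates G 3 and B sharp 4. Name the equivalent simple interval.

augmented 3rd

Subtracting seven from the interval number removes an octave: 10 − 7 = 3.
Quality carries through unchanged, so the simple form is an augmented third.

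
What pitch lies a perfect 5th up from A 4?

The fifth takes the letter from A up to E.
A perfect fifth is 7 semitones; 7 semitones up from A4 gives E5.

E 5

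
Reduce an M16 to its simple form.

Each octave removed subtracts seven from the number: 16 − 14 = 2.
Quality carries through unchanged, so the simple form is a major second.

M2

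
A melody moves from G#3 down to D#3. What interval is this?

Descending from G#3 to D#3 is the same interval as ascending D#3 to G#3.
D to G spans four letter names (D-E-F-G) — that makes it a fourth of some quality.
The perfect fourth spans 5 semitones, and D#3 to G#3 is exactly 5 semitones — so this is a perfect fourth.

perfect fourth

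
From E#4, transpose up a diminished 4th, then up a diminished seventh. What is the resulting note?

Gb5

Up a diminished fourth from E#4: A4 (4 semitones up).
A diminished seventh up from A4 is Gb5.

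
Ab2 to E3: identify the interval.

augmented fifth

A to E spans five letter names (A-B-C-D-E): a fifth.
The perfect fifth is 7 semitones; here we have 8, one semitone wider: augmented.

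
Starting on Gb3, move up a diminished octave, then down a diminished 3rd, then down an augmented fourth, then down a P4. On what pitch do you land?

Fb3

Up a diminished octave from Gb3: Gbb4 (11 semitones up).
Gbb4 down a diminished third → Eb4 (2 semitones).
An augmented fourth down from Eb4 is Bbb3.
A perfect fourth down from Bbb3 is Fb3.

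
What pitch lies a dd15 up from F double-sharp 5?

F 7

The letter stays F (same as the start), shifted two octaves up.
A doubly diminished fifteenth spans 22 semitones, so from F##5 the target pitch is F7.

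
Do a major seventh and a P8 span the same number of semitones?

No

A major seventh is 11 semitones but a perfect octave is 12 semitones — different sizes.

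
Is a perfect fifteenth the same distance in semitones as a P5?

No

A perfect fifteenth is 24 semitones but a perfect fifth is 7 semitones — different sizes.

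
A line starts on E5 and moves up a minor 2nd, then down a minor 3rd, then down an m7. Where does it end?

Up a minor second from E5: F5 (1 semitone up).
Down a minor third from F5: D5 (3 semitones down).
D5 down a minor seventh → E4 (10 semitones).

E4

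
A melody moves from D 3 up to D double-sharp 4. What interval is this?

AA8

D to D is the same letter name, plus an octave, so the interval is some kind of octave.
D3 to D##4 spans 14 semitones — two semitones wider than the perfect octave (12) — giving a doubly augmented octave.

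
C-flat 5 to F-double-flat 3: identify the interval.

Descending from Cb5 to Fbb3 is the same interval as ascending Fbb3 to Cb5.
F to C spans five letter names (F-G-A-B-C), plus an octave, so the interval is some kind of twelfth.
Fbb3 to Cb5 spans 20 semitones — one semitone wider than the perfect twelfth (19) — giving an augmented twelfth.
(Equivalently, a compound augmented fifth: an augmented fifth plus an octave.)

augmented twelfth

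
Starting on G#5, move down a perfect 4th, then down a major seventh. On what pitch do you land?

G#5 down a perfect fourth → D#5 (5 semitones).
Down a major seventh from D#5: E4 (11 semitones down).

E4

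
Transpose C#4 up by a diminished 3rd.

Counting three letter names up from C lands on E.
Moving 2 semitones up from C#4 (the size of a diminished third) reaches Eb4.

Eb4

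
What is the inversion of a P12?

P4

First reduce the compound perfect twelfth to its simple form, a perfect fifth.
The rule of nine gives the new number: 9 − 5 = 4, so a fifth becomes a fourth.
And perfect stays perfect under inversion, so we get a perfect fourth.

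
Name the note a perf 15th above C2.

A fifteenth keeps the letter name C, two octaves up from C.
Moving 24 semitones up from C2 (the size of a perfect fifteenth) reaches C4.

C4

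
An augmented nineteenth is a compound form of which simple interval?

Each octave removed subtracts seven from the number: 19 − 14 = 5.
That makes an augmented nineteenth a compound augmented fifth — 2 octaves plus an augmented fifth.

A5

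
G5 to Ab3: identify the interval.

Descending from G5 to Ab3 is the same interval as ascending Ab3 to G5.
A to G spans seven letter names (A-B-C-D-E-F-G), plus an octave, so the interval is some kind of fourteenth.
Counting semitones, Ab3→G5 is 23, which is the major fourteenth.
(Equivalently, a compound major seventh: a major seventh plus an octave.)

major 14th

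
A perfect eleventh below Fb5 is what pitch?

Cb4

Counting four letter names plus an octave down from F lands on C.
A perfect eleventh spans 17 semitones, so from Fb5 the target pitch is Cb4.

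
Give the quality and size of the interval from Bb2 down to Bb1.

perfect octave

Descending from Bb2 to Bb1 is the same interval as ascending Bb1 to Bb2.
B to B is the same letter name, plus an octave: an octave.
The perfect octave spans 12 semitones, and Bb1 to Bb2 is exactly 12 semitones — so this is a perfect octave.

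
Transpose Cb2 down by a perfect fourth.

Four letter names down from C: G.
Moving 5 semitones down from Cb2 (the size of a perfect fourth) reaches Gb1.

Gb1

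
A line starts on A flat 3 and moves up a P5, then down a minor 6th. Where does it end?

A perfect fifth up from Ab3 is Eb4.
Eb4 down a minor sixth → G3 (8 semitones).

G 3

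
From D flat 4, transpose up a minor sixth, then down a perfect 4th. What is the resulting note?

F flat 4

A minor sixth up from Db4 is Bbb4.
Down a perfect fourth from Bbb4: Fb4 (5 semitones down).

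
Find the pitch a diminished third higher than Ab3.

Cbb4

Three letter names up from A: C.
A diminished third is 2 semitones; 2 semitones up from Ab3 gives Cbb4.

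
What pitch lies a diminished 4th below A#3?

Four letter names down from A: E.
A diminished fourth spans 4 semitones, so from A#3 the target pitch is E##3.

E##3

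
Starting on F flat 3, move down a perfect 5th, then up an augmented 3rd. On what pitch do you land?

Fb3 down a perfect fifth → Bbb2 (7 semitones).
An augmented third up from Bbb2 is D3.

D 3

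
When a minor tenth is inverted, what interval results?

M6

First reduce the compound minor tenth to its simple form, a minor third.
Inverted interval numbers add to nine, so a third pairs with a sixth (3 + 6 = 9).
The quality also flips — minor becomes major — giving a major sixth.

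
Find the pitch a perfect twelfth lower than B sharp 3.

Five letters down from B (plus an octave) reaches E.
Moving 19 semitones down from B#3 (the size of a perfect twelfth) reaches E#2.

E sharp 2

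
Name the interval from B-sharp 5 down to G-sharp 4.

major 10th

Descending from B#5 to G#4 is the same interval as ascending G#4 to B#5.
G to B spans three letter names (G-A-B), plus an octave, so the interval is some kind of tenth.
G#4 to B#5 is 16 semitones, matching the major tenth exactly, so the quality is major.
(Equivalently, a compound major third: a major third plus an octave.)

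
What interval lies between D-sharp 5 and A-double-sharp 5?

D to A spans five letter names (D-E-F-G-A): a fifth.
D#5 to A##5 spans 8 semitones — one semitone wider than the perfect fifth (7) — giving an augmented fifth.

augmented 5th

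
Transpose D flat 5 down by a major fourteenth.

Seven letters down from D (plus an octave) reaches E.
A major fourteenth spans 23 semitones, so from Db5 the target pitch is Ebb3.

E double-flat 3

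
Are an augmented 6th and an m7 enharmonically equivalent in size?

Yes

An augmented sixth = 10 semitones = a minor seventh; enharmonically equal.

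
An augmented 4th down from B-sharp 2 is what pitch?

F-sharp 2

The fourth takes the letter from B down to F.
Moving 6 semitones down from B#2 (the size of an augmented fourth) reaches F#2.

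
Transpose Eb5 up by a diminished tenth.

The tenth's letter: E up three letter names plus an octave → G.
A diminished tenth is 14 semitones; 14 semitones up from Eb5 gives Gbb6.

Gbb6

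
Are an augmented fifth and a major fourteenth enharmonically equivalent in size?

An augmented fifth is 8 semitones but a major fourteenth is 23 semitones — different sizes.

No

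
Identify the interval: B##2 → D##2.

M6

Descending from B##2 to D##2 is the same interval as ascending D##2 to B##2.
D to B spans six letter names (D-E-F-G-A-B) — that makes it a sixth of some quality.
Counting semitones, D##2→B##2 is 9, which is the major sixth.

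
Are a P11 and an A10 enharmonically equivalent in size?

Yes

Both span 17 semitones: a perfect eleventh and an augmented tenth are the same chromatic distance.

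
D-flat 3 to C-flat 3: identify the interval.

major 2nd

Descending from Db3 to Cb3 is the same interval as ascending Cb3 to Db3.
C to D spans two letter names (C-D) — that makes it a second of some quality.
Counting semitones, Cb3→Db3 is 2, which is the major second.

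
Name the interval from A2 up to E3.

P5

A to E spans five letter names (A-B-C-D-E) — that makes it a fifth of some quality.
Counting semitones, A2→E3 is 7, which is the perfect fifth.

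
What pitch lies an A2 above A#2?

B##2

Counting two letter names up from A lands on B.
An augmented second spans 3 semitones, so from A#2 the target pitch is B##2.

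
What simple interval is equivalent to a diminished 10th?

Subtracting seven from the interval number removes an octave: 10 − 7 = 3.
That makes a diminished tenth a compound diminished third — an octave plus a diminished third.

d3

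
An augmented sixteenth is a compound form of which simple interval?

augmented second

Each octave removed subtracts seven from the number: 16 − 14 = 2.
So an augmented sixteenth is 2 octaves plus an augmented second. The quality is unchanged.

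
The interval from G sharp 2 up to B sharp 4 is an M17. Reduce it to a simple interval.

Take out 2 octaves (14 from the number): 17 − 14 = 3.
That makes a major seventeenth a compound major third — 2 octaves plus a major third.

M3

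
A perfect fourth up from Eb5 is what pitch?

Ab5

The fourth takes the letter from E up to A.
Moving 5 semitones up from Eb5 (the size of a perfect fourth) reaches Ab5.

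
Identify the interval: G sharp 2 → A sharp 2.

G to A spans two letter names (G-A) — that makes it a second of some quality.
The major second spans 2 semitones, and G#2 to A#2 is exactly 2 semitones — so this is a major second.

major 2nd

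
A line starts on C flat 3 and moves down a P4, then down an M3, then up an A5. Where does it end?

B flat 2

Down a perfect fourth from Cb3: Gb2 (5 semitones down).
A major third down from Gb2 is Ebb2.
Up an augmented fifth from Ebb2: Bb2 (8 semitones up).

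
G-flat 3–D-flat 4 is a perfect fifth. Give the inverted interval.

perfect fourth

Inverted interval numbers add to nine, so a fifth pairs with a fourth (5 + 4 = 9).
The quality also flips — perfect stays perfect — giving a perfect fourth.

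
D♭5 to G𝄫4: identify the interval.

augmented fifth

Descending from Db5 to Gbb4 is the same interval as ascending Gbb4 to Db5.
G to D spans five letter names (G-A-B-C-D): a fifth.
The perfect fifth is 7 semitones; here we have 8, one semitone wider: augmented.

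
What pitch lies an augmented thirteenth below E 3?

Counting six letter names plus an octave down from E lands on G.
An augmented thirteenth is 22 semitones; 22 semitones down from E3 gives Gb1.

G-flat 1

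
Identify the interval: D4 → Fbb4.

doubly diminished third

D to F spans three letter names (D-E-F): a third.
The major third is 4 semitones; here we have 1, three semitones narrower: doubly diminished.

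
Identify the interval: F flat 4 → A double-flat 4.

F to A spans three letter names (F-G-A): a third.
Fb4 to Abb4 is 3 semitones, a half step short of the major third (4), so this is minor.

minor third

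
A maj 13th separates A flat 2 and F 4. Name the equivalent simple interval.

M6

Take out an octave (7 from the number): 13 − 7 = 6.
So a major thirteenth is an octave plus a major sixth. The quality is unchanged.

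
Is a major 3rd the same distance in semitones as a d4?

A major third = 4 semitones = a diminished fourth; enharmonically equal.

Yes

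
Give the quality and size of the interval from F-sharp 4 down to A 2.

M13

Descending from F#4 to A2 is the same interval as ascending A2 to F#4.
A to F spans six letter names (A-B-C-D-E-F), plus an octave — that makes it a thirteenth of some quality.
A2 to F#4 is 21 semitones, matching the major thirteenth exactly, so the quality is major.
(Equivalently, a compound major sixth: a major sixth plus an octave.)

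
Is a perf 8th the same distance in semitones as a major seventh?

No

A perfect octave is 12 semitones but a major seventh is 11 semitones — different sizes.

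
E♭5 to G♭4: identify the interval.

major sixth

Descending from Eb5 to Gb4 is the same interval as ascending Gb4 to Eb5.
G to E spans six letter names (G-A-B-C-D-E): a sixth.
Counting semitones, Gb4→Eb5 is 9, which is the major sixth.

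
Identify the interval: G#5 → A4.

major seventh

Descending from G#5 to A4 is the same interval as ascending A4 to G#5.
A to G spans seven letter names (A-B-C-D-E-F-G) — that makes it a seventh of some quality.
A4 to G#5 is 11 semitones, matching the major seventh exactly, so the quality is major.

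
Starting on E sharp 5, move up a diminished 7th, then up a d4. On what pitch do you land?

G flat 6

A diminished seventh up from E#5 is D6.
D6 up a diminished fourth → Gb6 (4 semitones).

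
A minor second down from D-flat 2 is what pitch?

Two letter names down from D: C.
A minor second spans 1 semitone, so from Db2 the target pitch is C2.

C 2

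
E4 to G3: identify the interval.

Descending from E4 to G3 is the same interval as ascending G3 to E4.
G to E spans six letter names (G-A-B-C-D-E) — that makes it a sixth of some quality.
The major sixth spans 9 semitones, and G3 to E4 is exactly 9 semitones — so this is a major sixth.

M6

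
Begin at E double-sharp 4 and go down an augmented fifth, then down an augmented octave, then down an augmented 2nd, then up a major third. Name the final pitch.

B flat 2

An augmented fifth down from E##4 is A#3.
Down an augmented octave from A#3: A2 (13 semitones down).
An augmented second down from A2 is Gb2.
Up a major third from Gb2: Bb2 (4 semitones up).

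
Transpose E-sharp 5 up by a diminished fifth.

B 5

Five letter names up from E: B.
A diminished fifth is 6 semitones; 6 semitones up from E#5 gives B5.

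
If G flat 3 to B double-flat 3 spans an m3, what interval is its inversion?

M6

The rule of nine gives the new number: 9 − 3 = 6, so a third becomes a sixth.
And minor becomes major under inversion, so we get a major sixth.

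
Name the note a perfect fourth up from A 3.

Counting four letter names up from A lands on D.
A perfect fourth is 5 semitones; 5 semitones up from A3 gives D4.

D 4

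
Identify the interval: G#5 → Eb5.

augmented third

Descending from G#5 to Eb5 is the same interval as ascending Eb5 to G#5.
E to G spans three letter names (E-F-G): a third.
Eb5 to G#5 spans 5 semitones — one semitone wider than the major third (4) — giving an augmented third.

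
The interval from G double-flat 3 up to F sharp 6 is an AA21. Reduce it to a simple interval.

doubly augmented seventh

Take out 2 octaves (14 from the number): 21 − 14 = 7.
So a doubly augmented twenty-first is 2 octaves plus a doubly augmented seventh. The quality is unchanged.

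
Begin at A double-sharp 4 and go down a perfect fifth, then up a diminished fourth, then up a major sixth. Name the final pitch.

A perfect fifth down from A##4 is D##4.
Up a diminished fourth from D##4: G#4 (4 semitones up).
Up a major sixth from G#4: E#5 (9 semitones up).

E sharp 5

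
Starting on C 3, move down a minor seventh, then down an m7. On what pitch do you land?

C3 down a minor seventh → D2 (10 semitones).
D2 down a minor seventh → E1 (10 semitones).

E 1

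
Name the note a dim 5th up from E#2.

B2

The fifth takes the letter from E up to B.
A diminished fifth is 6 semitones; 6 semitones up from E#2 gives B2.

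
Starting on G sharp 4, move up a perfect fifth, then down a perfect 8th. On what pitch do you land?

A perfect fifth up from G#4 is D#5.
Down a perfect octave from D#5: D#4 (12 semitones down).

D sharp 4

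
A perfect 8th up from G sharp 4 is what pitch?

The letter stays G (same as the start), shifted an octave up.
Moving 12 semitones up from G#4 (the size of a perfect octave) reaches G#5.

G sharp 5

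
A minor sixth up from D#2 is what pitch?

B2

Six letter names up from D: B.
Moving 8 semitones up from D#2 (the size of a minor sixth) reaches B2.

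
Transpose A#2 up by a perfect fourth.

Four letter names up from A: D.
Moving 5 semitones up from A#2 (the size of a perfect fourth) reaches D#3.

D#3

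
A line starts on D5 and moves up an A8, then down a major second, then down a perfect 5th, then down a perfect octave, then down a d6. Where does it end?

D5 up an augmented octave → D#6 (13 semitones).
D#6 down a major second → C#6 (2 semitones).
A perfect fifth down from C#6 is F#5.
F#5 down a perfect octave → F#4 (12 semitones).
A diminished sixth down from F#4 is A##3.

A##3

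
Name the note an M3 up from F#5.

Counting three letter names up from F lands on A.
Moving 4 semitones up from F#5 (the size of a major third) reaches A#5.

A#5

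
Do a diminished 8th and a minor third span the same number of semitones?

No

11 semitones (diminished octave) vs 3 semitones (minor third): not equal.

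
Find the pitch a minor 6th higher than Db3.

Counting six letter names up from D lands on B.
A minor sixth is 8 semitones; 8 semitones up from Db3 gives Bbb3.

Bbb3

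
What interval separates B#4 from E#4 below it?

P5

Descending from B#4 to E#4 is the same interval as ascending E#4 to B#4.
E to B spans five letter names (E-F-G-A-B) — that makes it a fifth of some quality.
E#4 to B#4 is 7 semitones, matching the perfect fifth exactly, so the quality is perfect.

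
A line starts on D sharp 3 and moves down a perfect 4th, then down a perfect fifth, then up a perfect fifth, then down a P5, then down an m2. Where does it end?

Down a perfect fourth from D#3: A#2 (5 semitones down).
A perfect fifth down from A#2 is D#2.
Up a perfect fifth from D#2: A#2 (7 semitones up).
Down a perfect fifth from A#2: D#2 (7 semitones down).
Down a minor second from D#2: C##2 (1 semitone down).

C double-sharp 2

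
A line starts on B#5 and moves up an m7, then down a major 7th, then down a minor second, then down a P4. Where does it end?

E#5

B#5 up a minor seventh → A#6 (10 semitones).
Down a major seventh from A#6: B5 (11 semitones down).
Down a minor second from B5: A#5 (1 semitone down).
A perfect fourth down from A#5 is E#5.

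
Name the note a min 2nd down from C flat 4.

Counting two letter names down from C lands on B.
A minor second spans 1 semitone, so from Cb4 the target pitch is Bb3.

B flat 3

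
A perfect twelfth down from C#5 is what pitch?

Five letters down from C (plus an octave) reaches F.
Moving 19 semitones down from C#5 (the size of a perfect twelfth) reaches F#3.

F#3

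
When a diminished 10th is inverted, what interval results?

augmented 6th

First reduce the compound diminished tenth to its simple form, a diminished third.
Inverted interval numbers add to nine, so a third pairs with a sixth (3 + 6 = 9).
And diminished becomes augmented under inversion, so we get an augmented sixth.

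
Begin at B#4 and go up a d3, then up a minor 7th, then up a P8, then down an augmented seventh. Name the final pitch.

Dbb6

B#4 up a diminished third → D5 (2 semitones).
D5 up a minor seventh → C6 (10 semitones).
C6 up a perfect octave → C7 (12 semitones).
C7 down an augmented seventh → Dbb6 (12 semitones).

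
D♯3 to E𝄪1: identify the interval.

diminished 14th

Descending from D#3 to E##1 is the same interval as ascending E##1 to D#3.
E to D spans seven letter names (E-F-G-A-B-C-D), plus an octave, so the interval is some kind of fourteenth.
E##1 to D#3 spans 21 semitones — two semitones narrower than the major fourteenth (23) — giving a diminished fourteenth.
(Equivalently, a compound diminished seventh: a diminished seventh plus an octave.)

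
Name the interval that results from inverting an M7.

The rule of nine gives the new number: 9 − 7 = 2, so a seventh becomes a second.
Quality inverts too: major becomes minor. That makes the inversion a minor second.

minor second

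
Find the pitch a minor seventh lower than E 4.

Seven letter names down from E: F.
A minor seventh is 10 semitones; 10 semitones down from E4 gives F#3.

F-sharp 3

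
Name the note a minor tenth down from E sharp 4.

C double-sharp 3

The tenth's letter: E down three letter names plus an octave → C.
A minor tenth spans 15 semitones, so from E#4 the target pitch is C##3.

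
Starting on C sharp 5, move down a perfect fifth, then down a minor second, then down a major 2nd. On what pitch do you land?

A perfect fifth down from C#5 is F#4.
A minor second down from F#4 is E#4.
A major second down from E#4 is D#4.

D sharp 4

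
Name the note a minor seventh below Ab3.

Counting seven letter names down from A lands on B.
A minor seventh spans 10 semitones, so from Ab3 the target pitch is Bb2.

Bb2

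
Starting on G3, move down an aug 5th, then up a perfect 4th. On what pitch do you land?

Fb3

G3 down an augmented fifth → Cb3 (8 semitones).
A perfect fourth up from Cb3 is Fb3.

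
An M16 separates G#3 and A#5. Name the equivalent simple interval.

major 2nd

Take out 2 octaves (14 from the number): 16 − 14 = 2.
So a major sixteenth is 2 octaves plus a major second. The quality is unchanged.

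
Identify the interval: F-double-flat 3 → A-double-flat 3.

major third

F to A spans three letter names (F-G-A), so the interval is some kind of third.
Counting semitones, Fbb3→Abb3 is 4, which is the major third.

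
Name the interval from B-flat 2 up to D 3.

B to D spans three letter names (B-C-D) — that makes it a third of some quality.
Counting semitones, Bb2→D3 is 4, which is the major third.

major third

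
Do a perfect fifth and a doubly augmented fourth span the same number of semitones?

A perfect fifth = 7 semitones = a doubly augmented fourth; enharmonically equal.

Yes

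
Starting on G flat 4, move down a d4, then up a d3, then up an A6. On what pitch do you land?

Gb4 down a diminished fourth → D4 (4 semitones).
D4 up a diminished third → Fb4 (2 semitones).
Fb4 up an augmented sixth → D5 (10 semitones).

D 5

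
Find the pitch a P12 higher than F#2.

The twelfth's letter: F up five letter names plus an octave → C.
Moving 19 semitones up from F#2 (the size of a perfect twelfth) reaches C#4.

C#4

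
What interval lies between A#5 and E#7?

P12

A to E spans five letter names (A-B-C-D-E), plus an octave — that makes it a twelfth of some quality.
A#5 to E#7 is 19 semitones, matching the perfect twelfth exactly, so the quality is perfect.
(Equivalently, a compound perfect fifth: a perfect fifth plus an octave.)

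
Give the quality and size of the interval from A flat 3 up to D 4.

A to D spans four letter names (A-B-C-D): a fourth.
A perfect fourth would be 5 semitones; Ab3 to D4 is 6, one semitone wider, so the interval is augmented.

augmented 4th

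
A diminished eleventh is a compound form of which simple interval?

Each octave removed subtracts seven from the number: 11 − 7 = 4.
Quality carries through unchanged, so the simple form is a diminished fourth.

diminished 4th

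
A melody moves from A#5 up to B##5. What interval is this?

augmented 2nd

A to B spans two letter names (A-B), so the interval is some kind of second.
A#5 to B##5 spans 3 semitones — one semitone wider than the major second (2) — giving an augmented second.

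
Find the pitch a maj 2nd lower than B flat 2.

A flat 2

The second takes the letter from B down to A.
A major second spans 2 semitones, so from Bb2 the target pitch is Ab2.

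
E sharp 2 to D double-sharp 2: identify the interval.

Descending from E#2 to D##2 is the same interval as ascending D##2 to E#2.
D to E spans two letter names (D-E): a second.
A major second would be 2 semitones, but D##2 to E#2 is 1 — one semitone narrower, making it a minor second.

minor second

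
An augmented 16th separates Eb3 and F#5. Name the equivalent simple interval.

A2

Subtracting seven from the interval number removes an octave: 16 − 14 = 2.
That makes an augmented sixteenth a compound augmented second — 2 octaves plus an augmented second.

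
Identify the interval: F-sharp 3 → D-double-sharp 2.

Descending from F#3 to D##2 is the same interval as ascending D##2 to F#3.
D to F spans three letter names (D-E-F), plus an octave — that makes it a tenth of some quality.
A major tenth would be 16 semitones; D##2 to F#3 is 14, two semitones narrower, so the interval is diminished.
(Equivalently, a compound diminished third: a diminished third plus an octave.)

d10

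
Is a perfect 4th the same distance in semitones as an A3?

Both span 5 semitones: a perfect fourth and an augmented third are the same chromatic distance.

Yes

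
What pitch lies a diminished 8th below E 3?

E sharp 2

An octave keeps the letter name E, an octave down from E.
A diminished octave spans 11 semitones, so from E3 the target pitch is E#2.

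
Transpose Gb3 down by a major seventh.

The seventh takes the letter from G down to A.
A major seventh spans 11 semitones, so from Gb3 the target pitch is Abb2.

Abb2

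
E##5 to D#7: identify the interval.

E to D spans seven letter names (E-F-G-A-B-C-D), plus an octave — that makes it a fourteenth of some quality.
E##5 to D#7 spans 21 semitones — two semitones narrower than the major fourteenth (23) — giving a diminished fourteenth.
(Equivalently, a compound diminished seventh: a diminished seventh plus an octave.)

diminished fourteenth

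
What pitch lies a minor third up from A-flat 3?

Three letter names up from A: C.
A minor third spans 3 semitones, so from Ab3 the target pitch is Cb4.

C-flat 4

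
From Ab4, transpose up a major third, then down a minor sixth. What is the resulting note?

E4

A major third up from Ab4 is C5.
C5 down a minor sixth → E4 (8 semitones).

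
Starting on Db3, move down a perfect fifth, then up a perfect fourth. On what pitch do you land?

A perfect fifth down from Db3 is Gb2.
Up a perfect fourth from Gb2: Cb3 (5 semitones up).

Cb3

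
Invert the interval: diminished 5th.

A4

Inverted interval numbers add to nine, so a fifth pairs with a fourth (5 + 4 = 9).
The quality also flips — diminished becomes augmented — giving an augmented fourth.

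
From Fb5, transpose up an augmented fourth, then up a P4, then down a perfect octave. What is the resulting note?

Eb5

Up an augmented fourth from Fb5: Bb5 (6 semitones up).
Bb5 up a perfect fourth → Eb6 (5 semitones).
A perfect octave down from Eb6 is Eb5.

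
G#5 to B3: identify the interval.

Descending from G#5 to B3 is the same interval as ascending B3 to G#5.
B to G spans six letter names (B-C-D-E-F-G), plus an octave — that makes it a thirteenth of some quality.
B3 to G#5 is 21 semitones, matching the major thirteenth exactly, so the quality is major.
(Equivalently, a compound major sixth: a major sixth plus an octave.)

major thirteenth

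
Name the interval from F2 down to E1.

minor 9th

Descending from F2 to E1 is the same interval as ascending E1 to F2.
E to F spans two letter names (E-F), plus an octave, so the interval is some kind of ninth.
E1 to F2 is 13 semitones, a half step short of the major ninth (14), so this is minor.
(Equivalently, a compound minor second: a minor second plus an octave.)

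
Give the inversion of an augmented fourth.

diminished fifth

The rule of nine gives the new number: 9 − 4 = 5, so a fourth becomes a fifth.
And augmented becomes diminished under inversion, so we get a diminished fifth.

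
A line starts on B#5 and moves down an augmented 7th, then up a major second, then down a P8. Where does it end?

An augmented seventh down from B#5 is C5.
A major second up from C5 is D5.
D5 down a perfect octave → D4 (12 semitones).

D4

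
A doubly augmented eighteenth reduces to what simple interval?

Take out 2 octaves (14 from the number): 18 − 14 = 4.
Quality carries through unchanged, so the simple form is a doubly augmented fourth.

doubly augmented fourth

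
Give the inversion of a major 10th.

minor 6th

First reduce the compound major tenth to its simple form, a major third.
The rule of nine gives the new number: 9 − 3 = 6, so a third becomes a sixth.
Quality inverts too: major becomes minor. That makes the inversion a minor sixth.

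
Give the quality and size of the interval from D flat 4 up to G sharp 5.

D to G spans four letter names (D-E-F-G), plus an octave — that makes it an eleventh of some quality.
A perfect eleventh would be 17 semitones; Db4 to G#5 is 19, two semitones wider, so the interval is doubly augmented.
(Equivalently, a compound doubly augmented fourth: a doubly augmented fourth plus an octave.)

doubly augmented 11th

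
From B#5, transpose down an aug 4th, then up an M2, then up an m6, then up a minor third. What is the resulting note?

Down an augmented fourth from B#5: F#5 (6 semitones down).
F#5 up a major second → G#5 (2 semitones).
Up a minor sixth from G#5: E6 (8 semitones up).
Up a minor third from E6: G6 (3 semitones up).

G6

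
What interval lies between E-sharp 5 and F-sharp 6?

E to F spans two letter names (E-F), plus an octave: a ninth.
At 13 semitones, E#5→F#6 falls one short of a major ninth: minor.
(Equivalently, a compound minor second: a minor second plus an octave.)

minor ninth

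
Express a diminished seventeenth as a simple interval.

diminished 3rd

Each octave removed subtracts seven from the number: 17 − 14 = 3.
Quality carries through unchanged, so the simple form is a diminished third.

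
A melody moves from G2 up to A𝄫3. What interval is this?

diminished ninth

G to A spans two letter names (G-A), plus an octave: a ninth.
A major ninth would be 14 semitones; G2 to Abb3 is 12, two semitones narrower, so the interval is diminished.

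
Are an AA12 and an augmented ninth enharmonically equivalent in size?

No

A doubly augmented twelfth spans 21 semitones; an augmented ninth spans 15 semitones. They differ by 6.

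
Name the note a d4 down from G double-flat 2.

Four letter names down from G: D.
A diminished fourth spans 4 semitones, so from Gbb2 the target pitch is Db2.

D flat 2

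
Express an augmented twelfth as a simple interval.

Take out an octave (7 from the number): 12 − 7 = 5.
Quality carries through unchanged, so the simple form is an augmented fifth.

A5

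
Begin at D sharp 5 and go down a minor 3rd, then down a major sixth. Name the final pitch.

D sharp 4

A minor third down from D#5 is B#4.
B#4 down a major sixth → D#4 (9 semitones).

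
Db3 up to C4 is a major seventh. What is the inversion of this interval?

Inverted interval numbers add to nine, so a seventh pairs with a second (7 + 2 = 9).
And major becomes minor under inversion, so we get a minor second.

minor 2nd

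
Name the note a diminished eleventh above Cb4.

Fbb5

Four letters up from C (plus an octave) reaches F.
A diminished eleventh is 16 semitones; 16 semitones up from Cb4 gives Fbb5.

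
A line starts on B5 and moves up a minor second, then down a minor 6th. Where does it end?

E5

Up a minor second from B5: C6 (1 semitone up).
Down a minor sixth from C6: E5 (8 semitones down).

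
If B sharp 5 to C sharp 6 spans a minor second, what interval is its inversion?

major seventh

Inverted interval numbers add to nine, so a second pairs with a seventh (2 + 7 = 9).
And minor becomes major under inversion, so we get a major seventh.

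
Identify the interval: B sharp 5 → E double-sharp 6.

augmented fourth

B to E spans four letter names (B-C-D-E), so the interval is some kind of fourth.
The perfect fourth is 5 semitones; here we have 6, one semitone wider: augmented.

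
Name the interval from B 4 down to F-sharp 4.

Descending from B4 to F#4 is the same interval as ascending F#4 to B4.
F to B spans four letter names (F-G-A-B): a fourth.
The perfect fourth spans 5 semitones, and F#4 to B4 is exactly 5 semitones — so this is a perfect fourth.

perfect 4th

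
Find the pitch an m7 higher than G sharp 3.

F sharp 4

Counting seven letter names up from G lands on F.
A minor seventh is 10 semitones; 10 semitones up from G#3 gives F#4.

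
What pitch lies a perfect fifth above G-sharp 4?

The fifth takes the letter from G up to D.
Moving 7 semitones up from G#4 (the size of a perfect fifth) reaches D#5.

D-sharp 5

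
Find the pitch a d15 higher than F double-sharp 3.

F sharp 5

For a fifteenth the letter name doesn't change: still F, two octaves up.
A diminished fifteenth spans 23 semitones, so from F##3 the target pitch is F#5.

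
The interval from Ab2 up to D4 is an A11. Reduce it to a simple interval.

Each octave removed subtracts seven from the number: 11 − 7 = 4.
So an augmented eleventh is an octave plus an augmented fourth. The quality is unchanged.

augmented fourth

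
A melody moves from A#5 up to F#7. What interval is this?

minor thirteenth

A to F spans six letter names (A-B-C-D-E-F), plus an octave, so the interval is some kind of thirteenth.
At 20 semitones, A#5→F#7 falls one short of a major thirteenth: minor.
(Equivalently, a compound minor sixth: a minor sixth plus an octave.)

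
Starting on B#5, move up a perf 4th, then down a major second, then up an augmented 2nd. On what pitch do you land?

E##6

B#5 up a perfect fourth → E#6 (5 semitones).
Down a major second from E#6: D#6 (2 semitones down).
Up an augmented second from D#6: E##6 (3 semitones up).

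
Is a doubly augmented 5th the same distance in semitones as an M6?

Yes

Both span 9 semitones: a doubly augmented fifth and a major sixth are the same chromatic distance.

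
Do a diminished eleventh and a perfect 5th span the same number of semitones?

A diminished eleventh spans 16 semitones; a perfect fifth spans 7 semitones. They differ by 9.

No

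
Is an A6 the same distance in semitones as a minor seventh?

An augmented sixth spans 10 semitones, and a minor seventh also spans 10 semitones — they're enharmonic.

Yes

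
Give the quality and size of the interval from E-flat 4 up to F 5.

E to F spans two letter names (E-F), plus an octave: a ninth.
Counting semitones, Eb4→F5 is 14, which is the major ninth.
(Equivalently, a compound major second: a major second plus an octave.)

major ninth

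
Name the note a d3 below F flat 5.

The third takes the letter from F down to D.
Moving 2 semitones down from Fb5 (the size of a diminished third) reaches D5.

D 5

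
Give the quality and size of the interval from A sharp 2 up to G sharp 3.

m7

A to G spans seven letter names (A-B-C-D-E-F-G): a seventh.
A major seventh would be 11 semitones, but A#2 to G#3 is 10 — one semitone narrower, making it a minor seventh.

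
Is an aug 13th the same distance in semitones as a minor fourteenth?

Yes

An augmented thirteenth = 22 semitones = a minor fourteenth; enharmonically equal.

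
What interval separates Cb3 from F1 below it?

Descending from Cb3 to F1 is the same interval as ascending F1 to Cb3.
F to C spans five letter names (F-G-A-B-C), plus an octave, so the interval is some kind of twelfth.
The perfect twelfth is 19 semitones; here we have 18, one semitone narrower: diminished.
(Equivalently, a compound diminished fifth: a diminished fifth plus an octave.)

diminished twelfth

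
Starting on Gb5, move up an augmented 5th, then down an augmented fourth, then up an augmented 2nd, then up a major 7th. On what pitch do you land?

Gb5 up an augmented fifth → D6 (8 semitones).
An augmented fourth down from D6 is Ab5.
Up an augmented second from Ab5: B5 (3 semitones up).
B5 up a major seventh → A#6 (11 semitones).

A#6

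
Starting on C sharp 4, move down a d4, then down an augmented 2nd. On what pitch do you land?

F sharp 3

Down a diminished fourth from C#4: G##3 (4 semitones down).
An augmented second down from G##3 is F#3.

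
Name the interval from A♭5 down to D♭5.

perfect fifth

Descending from Ab5 to Db5 is the same interval as ascending Db5 to Ab5.
D to A spans five letter names (D-E-F-G-A), so the interval is some kind of fifth.
Db5 to Ab5 is 7 semitones, matching the perfect fifth exactly, so the quality is perfect.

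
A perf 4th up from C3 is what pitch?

The fourth takes the letter from C up to F.
Moving 5 semitones up from C3 (the size of a perfect fourth) reaches F3.

F3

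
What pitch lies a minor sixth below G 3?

The sixth takes the letter from G down to B.
A minor sixth is 8 semitones; 8 semitones down from G3 gives B2.

B 2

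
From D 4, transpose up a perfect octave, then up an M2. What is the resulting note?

E 5

A perfect octave up from D4 is D5.
D5 up a major second → E5 (2 semitones).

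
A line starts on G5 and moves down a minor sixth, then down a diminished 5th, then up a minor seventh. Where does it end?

D#5

A minor sixth down from G5 is B4.
Down a diminished fifth from B4: E#4 (6 semitones down).
Up a minor seventh from E#4: D#5 (10 semitones up).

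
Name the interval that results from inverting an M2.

Inverted interval numbers add to nine, so a second pairs with a seventh (2 + 7 = 9).
The quality also flips — major becomes minor — giving a minor seventh.

minor 7th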